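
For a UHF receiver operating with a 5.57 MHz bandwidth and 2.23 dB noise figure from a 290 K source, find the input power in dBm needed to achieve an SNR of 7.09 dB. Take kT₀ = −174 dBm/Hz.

−97.2 dBm

Sensitivity = −174 + 10 log₁₀(B) + NF + SNR_min
= −174 + 67.46 + 2.23 + 7.09
= −97.22 dBm → −97.2 dBm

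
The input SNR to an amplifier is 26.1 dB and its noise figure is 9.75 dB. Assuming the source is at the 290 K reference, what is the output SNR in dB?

By definition F = SNR_in/SNR_out, so in dB: SNR_out = SNR_in − NF
SNR_out = 26.1 − 9.75 = 16.35 dB

16.35 dB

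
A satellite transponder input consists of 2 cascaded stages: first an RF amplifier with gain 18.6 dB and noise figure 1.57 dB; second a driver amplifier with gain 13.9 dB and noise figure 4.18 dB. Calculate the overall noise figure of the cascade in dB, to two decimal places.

1.64 dB

Convert to linear (a loss of L dB is a gain of −L dB): F_i = 10^(NF_i/10), G_i = 10^(G_i,dB/10)
  Stage 1: F_1 = 10^(1.57/10) = 1.435, G_1 = 10^(18.6/10) = 72.44
  Stage 2: F_2 = 10^(4.18/10) = 2.618, G_2 = 10^(13.9/10) = 24.55
Friis cascade:
  F = 1.435 + (2.618 − 1)/72.44 = 1.458
NF = 10 log₁₀(1.458) = 1.64 dB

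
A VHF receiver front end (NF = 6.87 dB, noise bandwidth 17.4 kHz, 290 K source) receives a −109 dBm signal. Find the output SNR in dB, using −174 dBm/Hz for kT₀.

15.7 dB

Noise floor: N = −174 + 10 log₁₀(B) + NF
10 log₁₀(1.74×10⁴) = 42.41 dB
N = −174 + 42.41 + 6.87 = −124.72 dBm
SNR = P_sig − N = −109 − (−124.72) = 15.72 dB → 15.7 dB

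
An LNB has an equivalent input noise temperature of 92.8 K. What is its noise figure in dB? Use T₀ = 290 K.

F = 1 + T_e/T₀ = 1 + 92.8/290 = 1.32
NF = 10 log₁₀(1.32) = 1.21 dB

1.21 dB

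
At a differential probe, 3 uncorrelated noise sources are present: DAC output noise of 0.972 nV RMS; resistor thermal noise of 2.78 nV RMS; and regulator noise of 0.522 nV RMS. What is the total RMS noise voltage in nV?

Uncorrelated sources add in power (mean-square): V_tot = √(ΣV_i²)
V_tot = √[(9.72×10⁻¹⁰)² + (2.78×10⁻⁹)² + (5.22×10⁻¹⁰)²] = 2.99×10⁻⁹ V = 2.99 nV

2.99 nV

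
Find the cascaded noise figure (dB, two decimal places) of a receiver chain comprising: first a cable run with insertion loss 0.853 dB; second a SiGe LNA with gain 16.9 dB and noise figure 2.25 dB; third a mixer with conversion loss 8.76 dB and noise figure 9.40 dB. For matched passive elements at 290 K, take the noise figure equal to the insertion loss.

3.49 dB

Convert to linear (a loss of L dB is a gain of −L dB): F_i = 10^(NF_i/10), G_i = 10^(G_i,dB/10)
  Stage 1: F_1 = 10^(0.853/10) = 1.217, G_1 = 10^(−0.853/10) = 0.8217
  Stage 2: F_2 = 10^(2.25/10) = 1.679, G_2 = 10^(16.9/10) = 48.98
  Stage 3: F_3 = 10^(9.40/10) = 8.710, G_3 = 10^(−8.76/10) = 0.1330
Friis cascade:
  F = 1.217 + (1.679 − 1)/0.8217 + (8.710 − 1)/40.24 = 2.235
NF = 10 log₁₀(2.235) = 3.49 dB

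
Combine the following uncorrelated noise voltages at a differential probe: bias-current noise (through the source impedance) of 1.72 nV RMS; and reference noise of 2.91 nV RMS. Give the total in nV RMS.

3.38 nV

Uncorrelated sources add in power (mean-square): V_tot = √(ΣV_i²)
V_tot = √[(1.72×10⁻⁹)² + (2.91×10⁻⁹)²] = 3.38×10⁻⁹ V = 3.38 nV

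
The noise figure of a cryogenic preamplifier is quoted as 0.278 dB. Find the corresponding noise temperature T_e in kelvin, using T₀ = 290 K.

F = 10^(0.278/10) = 1.06611
T_e = (F − 1)·T₀ = (1.06611 − 1) × 290 = 19.2 K

19.2 K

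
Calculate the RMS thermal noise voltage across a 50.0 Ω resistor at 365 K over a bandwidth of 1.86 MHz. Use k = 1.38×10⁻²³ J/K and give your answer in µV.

1.37 µV

V_n = √(4kTRB)
4kTRB = 4 × 1.38×10⁻²³ × 365 × 5.00×10¹ × 1.86×10⁶ = 1.87×10⁻¹² V²
V_n = √(1.87×10⁻¹²) = 1.37×10⁻⁶ V = 1.37 µV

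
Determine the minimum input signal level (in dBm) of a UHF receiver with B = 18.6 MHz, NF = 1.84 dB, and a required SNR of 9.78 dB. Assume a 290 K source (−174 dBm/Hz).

−89.7 dBm

Sensitivity = −174 + 10 log₁₀(B) + NF + SNR_min
= −174 + 72.7 + 1.84 + 9.78
= −89.68 dBm → −89.7 dBm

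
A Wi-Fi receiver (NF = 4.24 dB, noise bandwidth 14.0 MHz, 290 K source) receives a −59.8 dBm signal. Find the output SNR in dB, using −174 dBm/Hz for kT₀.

Noise floor: N = −174 + 10 log₁₀(B) + NF
10 log₁₀(1.40×10⁷) = 71.46 dB
N = −174 + 71.46 + 4.24 = −98.30 dBm
SNR = P_sig − N = −59.8 − (−98.30) = 38.50 dB → 38.5 dB

38.5 dB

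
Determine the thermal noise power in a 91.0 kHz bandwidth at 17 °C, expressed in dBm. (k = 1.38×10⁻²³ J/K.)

−124.4 dBm

T = 17 °C + 273.15 = 290.15 K
P_n = kTB = 1.38×10⁻²³ × 290.15 × 9.10×10⁴ = 3.64×10⁻¹⁶ W
In dBm: 10 log₁₀(3.64×10⁻¹⁶ / 10⁻³) = −124.4 dBm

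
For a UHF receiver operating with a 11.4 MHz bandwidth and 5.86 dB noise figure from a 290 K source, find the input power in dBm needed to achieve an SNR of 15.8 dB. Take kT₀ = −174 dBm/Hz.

−81.8 dBm

Sensitivity = −174 + 10 log₁₀(B) + NF + SNR_min
= −174 + 70.57 + 5.86 + 15.8
= −81.77 dBm → −81.8 dBm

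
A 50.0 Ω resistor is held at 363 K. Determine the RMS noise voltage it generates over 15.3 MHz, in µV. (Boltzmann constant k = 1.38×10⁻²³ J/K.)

V_n = √(4kTRB)
4kTRB = 4 × 1.38×10⁻²³ × 363 × 5.00×10¹ × 1.53×10⁷ = 1.53×10⁻¹¹ V²
V_n = √(1.53×10⁻¹¹) = 3.92×10⁻⁶ V = 3.92 µV

3.92 µV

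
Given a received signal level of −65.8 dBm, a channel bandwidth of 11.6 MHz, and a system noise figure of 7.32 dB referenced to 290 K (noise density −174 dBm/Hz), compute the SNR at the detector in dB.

Noise floor: N = −174 + 10 log₁₀(B) + NF
10 log₁₀(1.16×10⁷) = 70.64 dB
N = −174 + 70.64 + 7.32 = −96.04 dBm
SNR = P_sig − N = −65.8 − (−96.04) = 30.24 dB → 30.2 dB

30.2 dB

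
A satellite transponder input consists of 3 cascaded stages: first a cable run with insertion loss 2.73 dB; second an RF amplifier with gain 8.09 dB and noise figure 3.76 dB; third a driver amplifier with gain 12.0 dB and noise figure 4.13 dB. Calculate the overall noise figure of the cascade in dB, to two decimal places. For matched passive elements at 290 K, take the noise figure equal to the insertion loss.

6.92 dB

Convert to linear (a loss of L dB is a gain of −L dB): F_i = 10^(NF_i/10), G_i = 10^(G_i,dB/10)
  Stage 1: F_1 = 10^(2.73/10) = 1.875, G_1 = 10^(−2.73/10) = 0.5333
  Stage 2: F_2 = 10^(3.76/10) = 2.377, G_2 = 10^(8.09/10) = 6.442
  Stage 3: F_3 = 10^(4.13/10) = 2.588, G_3 = 10^(12.0/10) = 15.85
Friis cascade:
  F = 1.875 + (2.377 − 1)/0.5333 + (2.588 − 1)/3.436 = 4.919
NF = 10 log₁₀(4.919) = 6.92 dB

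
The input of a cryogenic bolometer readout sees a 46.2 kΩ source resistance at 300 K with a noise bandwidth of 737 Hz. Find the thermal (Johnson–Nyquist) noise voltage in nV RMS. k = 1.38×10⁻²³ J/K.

751 nV

V_n = √(4kTRB)
4kTRB = 4 × 1.38×10⁻²³ × 300 × 4.62×10⁴ × 7.37×10² = 5.64×10⁻¹³ V²
V_n = √(5.64×10⁻¹³) = 7.51×10⁻⁷ V = 751 nV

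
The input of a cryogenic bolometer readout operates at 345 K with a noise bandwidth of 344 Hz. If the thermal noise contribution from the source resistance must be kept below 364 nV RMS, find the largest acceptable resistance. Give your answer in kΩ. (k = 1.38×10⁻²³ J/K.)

20.2 kΩ

Johnson–Nyquist: V_n = √(4kTRB) ⇒ R = V_n² / (4kTB)
4kTB = 4 × 1.38×10⁻²³ × 345 × 3.44×10² = 6.55×10⁻¹⁸
R = (3.64×10⁻⁷)² / 6.55×10⁻¹⁸ = 2.02×10⁴ Ω = 20.2 kΩ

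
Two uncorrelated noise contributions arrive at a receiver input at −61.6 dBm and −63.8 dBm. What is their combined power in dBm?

Convert to linear, add, convert back:
P₁ = 6.92×10⁻¹⁰ W, P₂ = 4.17×10⁻¹⁰ W
P_tot = 1.11×10⁻⁹ W → 10 log₁₀(P_tot / 10⁻³) = −59.6 dBm

−59.6 dBm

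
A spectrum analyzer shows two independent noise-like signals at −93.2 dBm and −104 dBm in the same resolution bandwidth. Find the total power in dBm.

−92.9 dBm

Convert to linear, add, convert back:
P₁ = 4.79×10⁻¹³ W, P₂ = 3.98×10⁻¹⁴ W
P_tot = 5.18×10⁻¹³ W → 10 log₁₀(P_tot / 10⁻³) = −92.9 dBm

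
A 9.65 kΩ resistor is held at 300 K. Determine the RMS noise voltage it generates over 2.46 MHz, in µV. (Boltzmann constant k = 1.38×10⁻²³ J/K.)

V_n = √(4kTRB)
4kTRB = 4 × 1.38×10⁻²³ × 300 × 9.65×10³ × 2.46×10⁶ = 3.93×10⁻¹⁰ V²
V_n = √(3.93×10⁻¹⁰) = 1.98×10⁻⁵ V = 19.8 µV

19.8 µV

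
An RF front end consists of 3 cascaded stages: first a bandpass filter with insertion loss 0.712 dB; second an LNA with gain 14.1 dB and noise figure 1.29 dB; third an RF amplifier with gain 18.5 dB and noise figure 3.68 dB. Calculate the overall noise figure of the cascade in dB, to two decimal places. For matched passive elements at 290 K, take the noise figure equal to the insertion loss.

Convert to linear (a loss of L dB is a gain of −L dB): F_i = 10^(NF_i/10), G_i = 10^(G_i,dB/10)
  Stage 1: F_1 = 10^(0.712/10) = 1.178, G_1 = 10^(−0.712/10) = 0.8488
  Stage 2: F_2 = 10^(1.29/10) = 1.346, G_2 = 10^(14.1/10) = 25.70
  Stage 3: F_3 = 10^(3.68/10) = 2.333, G_3 = 10^(18.5/10) = 70.79
Friis cascade:
  F = 1.178 + (1.346 − 1)/0.8488 + (2.333 − 1)/21.82 = 1.647
NF = 10 log₁₀(1.647) = 2.17 dB

2.17 dB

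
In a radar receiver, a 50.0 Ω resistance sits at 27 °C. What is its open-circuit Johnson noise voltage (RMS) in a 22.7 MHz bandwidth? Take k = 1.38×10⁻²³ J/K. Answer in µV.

4.34 µV

T = 27 °C + 273.15 = 300.15 K
V_n = √(4kTRB)
4kTRB = 4 × 1.38×10⁻²³ × 300.15 × 5.00×10¹ × 2.27×10⁷ = 1.88×10⁻¹¹ V²
V_n = √(1.88×10⁻¹¹) = 4.34×10⁻⁶ V = 4.34 µV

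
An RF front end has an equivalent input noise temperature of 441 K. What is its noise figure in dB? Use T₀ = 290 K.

4.02 dB

F = 1 + T_e/T₀ = 1 + 441/290 = 2.52069
NF = 10 log₁₀(2.52069) = 4.02 dB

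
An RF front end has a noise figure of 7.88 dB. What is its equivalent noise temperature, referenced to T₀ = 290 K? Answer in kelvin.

1490 K

F = 10^(7.88/10) = 6.13762
T_e = (F − 1)·T₀ = (6.13762 − 1) × 290 = 1490 K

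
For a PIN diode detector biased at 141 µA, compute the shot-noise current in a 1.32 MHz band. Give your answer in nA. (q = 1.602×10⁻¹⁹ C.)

I_n = √(2qI·B)
2qI·B = 2 × 1.602×10⁻¹⁹ × 1.41×10⁻⁴ × 1.32×10⁶ = 5.96×10⁻¹⁷ A²
I_n = √(5.96×10⁻¹⁷) = 7.72×10⁻⁹ A = 7.72 nA

7.72 nA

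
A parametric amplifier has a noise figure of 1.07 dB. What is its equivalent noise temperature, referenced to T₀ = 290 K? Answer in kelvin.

81.0 K

F = 10^(1.07/10) = 1.27938
T_e = (F − 1)·T₀ = (1.27938 − 1) × 290 = 81.0 K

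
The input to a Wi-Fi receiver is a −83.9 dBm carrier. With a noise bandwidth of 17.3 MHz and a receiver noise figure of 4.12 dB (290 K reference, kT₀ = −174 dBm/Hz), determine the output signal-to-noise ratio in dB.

Noise floor: N = −174 + 10 log₁₀(B) + NF
10 log₁₀(1.73×10⁷) = 72.38 dB
N = −174 + 72.38 + 4.12 = −97.50 dBm
SNR = P_sig − N = −83.9 − (−97.50) = 13.60 dB → 13.6 dB

13.6 dB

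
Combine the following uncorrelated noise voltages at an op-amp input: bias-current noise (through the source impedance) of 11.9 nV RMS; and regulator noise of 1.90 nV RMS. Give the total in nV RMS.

12.1 nV

Uncorrelated sources add in power (mean-square): V_tot = √(ΣV_i²)
V_tot = √[(1.19×10⁻⁸)² + (1.90×10⁻⁹)²] = 1.21×10⁻⁸ V = 12.1 nV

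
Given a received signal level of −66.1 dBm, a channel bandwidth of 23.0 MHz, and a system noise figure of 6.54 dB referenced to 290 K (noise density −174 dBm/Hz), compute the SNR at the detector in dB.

27.7 dB

Noise floor: N = −174 + 10 log₁₀(B) + NF
10 log₁₀(2.30×10⁷) = 73.62 dB
N = −174 + 73.62 + 6.54 = −93.84 dBm
SNR = P_sig − N = −66.1 − (−93.84) = 27.74 dB → 27.7 dB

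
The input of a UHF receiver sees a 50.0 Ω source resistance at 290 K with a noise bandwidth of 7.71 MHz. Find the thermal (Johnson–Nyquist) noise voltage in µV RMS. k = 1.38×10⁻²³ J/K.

V_n = √(4kTRB)
4kTRB = 4 × 1.38×10⁻²³ × 290 × 5.00×10¹ × 7.71×10⁶ = 6.17×10⁻¹² V²
V_n = √(6.17×10⁻¹²) = 2.48×10⁻⁶ V = 2.48 µV

2.48 µV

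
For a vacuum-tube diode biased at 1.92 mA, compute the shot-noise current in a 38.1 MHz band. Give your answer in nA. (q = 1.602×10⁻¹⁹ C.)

I_n = √(2qI·B)
2qI·B = 2 × 1.602×10⁻¹⁹ × 1.92×10⁻³ × 3.81×10⁷ = 2.34×10⁻¹⁴ A²
I_n = √(2.34×10⁻¹⁴) = 1.53×10⁻⁷ A = 153 nA

153 nA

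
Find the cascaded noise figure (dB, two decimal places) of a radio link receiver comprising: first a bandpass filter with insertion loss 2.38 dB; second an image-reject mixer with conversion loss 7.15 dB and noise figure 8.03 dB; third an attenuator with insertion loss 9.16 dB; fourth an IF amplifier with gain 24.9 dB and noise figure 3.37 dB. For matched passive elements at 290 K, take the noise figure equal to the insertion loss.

22.11 dB

Convert to linear (a loss of L dB is a gain of −L dB): F_i = 10^(NF_i/10), G_i = 10^(G_i,dB/10)
  Stage 1: F_1 = 10^(2.38/10) = 1.730, G_1 = 10^(−2.38/10) = 0.5781
  Stage 2: F_2 = 10^(8.03/10) = 6.353, G_2 = 10^(−7.15/10) = 0.1928
  Stage 3: F_3 = 10^(9.16/10) = 8.241, G_3 = 10^(−9.16/10) = 0.1213
  Stage 4: F_4 = 10^(3.37/10) = 2.173, G_4 = 10^(24.9/10) = 309.0
Friis cascade:
  F = 1.730 + (6.353 − 1)/0.5781 + (8.241 − 1)/0.1114 + (2.173 − 1)/0.01352 = 162.7
NF = 10 log₁₀(162.7) = 22.11 dB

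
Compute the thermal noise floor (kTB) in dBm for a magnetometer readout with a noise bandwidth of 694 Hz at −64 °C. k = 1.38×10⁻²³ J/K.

−147.0 dBm

T = −64 °C + 273.15 = 209.15 K
P_n = kTB = 1.38×10⁻²³ × 209.15 × 6.94×10² = 2.00×10⁻¹⁸ W
In dBm: 10 log₁₀(2.00×10⁻¹⁸ / 10⁻³) = −147.0 dBm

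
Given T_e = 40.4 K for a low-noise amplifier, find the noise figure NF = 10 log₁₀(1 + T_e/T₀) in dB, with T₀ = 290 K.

0.566 dB

F = 1 + T_e/T₀ = 1 + 40.4/290 = 1.13931
NF = 10 log₁₀(1.13931) = 0.566 dB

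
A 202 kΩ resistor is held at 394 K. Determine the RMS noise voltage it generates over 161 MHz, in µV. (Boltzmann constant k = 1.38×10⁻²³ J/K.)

841 µV

V_n = √(4kTRB)
4kTRB = 4 × 1.38×10⁻²³ × 394 × 2.02×10⁵ × 1.61×10⁸ = 7.07×10⁻⁷ V²
V_n = √(7.07×10⁻⁷) = 8.41×10⁻⁴ V = 841 µV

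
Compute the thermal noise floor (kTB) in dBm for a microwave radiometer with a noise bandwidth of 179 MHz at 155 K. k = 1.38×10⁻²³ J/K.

P_n = kTB = 1.38×10⁻²³ × 155 × 1.79×10⁸ = 3.83×10⁻¹³ W
In dBm: 10 log₁₀(3.83×10⁻¹³ / 10⁻³) = −94.2 dBm

−94.2 dBm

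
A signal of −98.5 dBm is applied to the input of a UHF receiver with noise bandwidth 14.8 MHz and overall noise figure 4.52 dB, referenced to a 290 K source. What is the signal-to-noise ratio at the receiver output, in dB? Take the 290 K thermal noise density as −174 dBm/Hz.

Noise floor: N = −174 + 10 log₁₀(B) + NF
10 log₁₀(1.48×10⁷) = 71.7 dB
N = −174 + 71.7 + 4.52 = −97.78 dBm
SNR = P_sig − N = −98.5 − (−97.78) = −0.72 dB → −0.7 dB

−0.7 dB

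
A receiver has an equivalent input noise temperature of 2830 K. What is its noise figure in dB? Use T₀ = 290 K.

10.32 dB

F = 1 + T_e/T₀ = 1 + 2830/290 = 10.7586
NF = 10 log₁₀(10.7586) = 10.32 dB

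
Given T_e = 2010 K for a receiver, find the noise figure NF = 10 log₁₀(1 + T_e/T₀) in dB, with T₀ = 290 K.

8.99 dB

F = 1 + T_e/T₀ = 1 + 2010/290 = 7.93103
NF = 10 log₁₀(7.93103) = 8.99 dB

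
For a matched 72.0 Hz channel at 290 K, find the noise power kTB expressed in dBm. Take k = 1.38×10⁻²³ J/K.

−155.4 dBm

P_n = kTB = 1.38×10⁻²³ × 290 × 7.20×10¹ = 2.88×10⁻¹⁹ W
In dBm: 10 log₁₀(2.88×10⁻¹⁹ / 10⁻³) = −155.4 dBm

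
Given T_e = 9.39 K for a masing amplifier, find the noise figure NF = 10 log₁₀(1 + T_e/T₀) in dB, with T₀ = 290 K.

F = 1 + T_e/T₀ = 1 + 9.39/290 = 1.03238
NF = 10 log₁₀(1.03238) = 0.138 dB

0.138 dB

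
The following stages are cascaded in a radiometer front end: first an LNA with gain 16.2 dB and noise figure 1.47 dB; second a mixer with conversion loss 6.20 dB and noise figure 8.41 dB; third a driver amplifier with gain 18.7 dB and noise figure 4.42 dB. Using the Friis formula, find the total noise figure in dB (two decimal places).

2.36 dB

Convert to linear (a loss of L dB is a gain of −L dB): F_i = 10^(NF_i/10), G_i = 10^(G_i,dB/10)
  Stage 1: F_1 = 10^(1.47/10) = 1.403, G_1 = 10^(16.2/10) = 41.69
  Stage 2: F_2 = 10^(8.41/10) = 6.934, G_2 = 10^(−6.20/10) = 0.2399
  Stage 3: F_3 = 10^(4.42/10) = 2.767, G_3 = 10^(18.7/10) = 74.13
Friis cascade:
  F = 1.403 + (6.934 − 1)/41.69 + (2.767 − 1)/10.00 = 1.722
NF = 10 log₁₀(1.722) = 2.36 dB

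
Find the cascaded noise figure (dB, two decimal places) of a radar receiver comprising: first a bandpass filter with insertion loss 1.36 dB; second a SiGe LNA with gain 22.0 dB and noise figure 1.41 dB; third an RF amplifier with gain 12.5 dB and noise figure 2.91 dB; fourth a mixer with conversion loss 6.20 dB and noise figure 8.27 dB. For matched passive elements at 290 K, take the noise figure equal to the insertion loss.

Convert to linear (a loss of L dB is a gain of −L dB): F_i = 10^(NF_i/10), G_i = 10^(G_i,dB/10)
  Stage 1: F_1 = 10^(1.36/10) = 1.368, G_1 = 10^(−1.36/10) = 0.7311
  Stage 2: F_2 = 10^(1.41/10) = 1.384, G_2 = 10^(22.0/10) = 158.5
  Stage 3: F_3 = 10^(2.91/10) = 1.954, G_3 = 10^(12.5/10) = 17.78
  Stage 4: F_4 = 10^(8.27/10) = 6.714, G_4 = 10^(−6.20/10) = 0.2399
Friis cascade:
  F = 1.368 + (1.384 − 1)/0.7311 + (1.954 − 1)/115.9 + (6.714 − 1)/2061 = 1.903
NF = 10 log₁₀(1.903) = 2.80 dB

2.80 dB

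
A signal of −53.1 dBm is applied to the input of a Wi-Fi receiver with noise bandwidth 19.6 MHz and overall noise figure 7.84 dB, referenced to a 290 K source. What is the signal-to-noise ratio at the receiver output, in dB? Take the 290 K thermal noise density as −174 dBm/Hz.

40.1 dB

Noise floor: N = −174 + 10 log₁₀(B) + NF
10 log₁₀(1.96×10⁷) = 72.92 dB
N = −174 + 72.92 + 7.84 = −93.24 dBm
SNR = P_sig − N = −53.1 − (−93.24) = 40.14 dB → 40.1 dB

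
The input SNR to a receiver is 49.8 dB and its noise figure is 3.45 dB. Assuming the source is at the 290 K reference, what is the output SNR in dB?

By definition F = SNR_in/SNR_out, so in dB: SNR_out = SNR_in − NF
SNR_out = 49.8 − 3.45 = 46.35 dB

46.35 dB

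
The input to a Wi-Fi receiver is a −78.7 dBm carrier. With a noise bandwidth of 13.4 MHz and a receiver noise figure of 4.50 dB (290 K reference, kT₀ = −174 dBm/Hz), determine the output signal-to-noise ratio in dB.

19.5 dB

Noise floor: N = −174 + 10 log₁₀(B) + NF
10 log₁₀(1.34×10⁷) = 71.27 dB
N = −174 + 71.27 + 4.50 = −98.23 dBm
SNR = P_sig − N = −78.7 − (−98.23) = 19.53 dB → 19.5 dB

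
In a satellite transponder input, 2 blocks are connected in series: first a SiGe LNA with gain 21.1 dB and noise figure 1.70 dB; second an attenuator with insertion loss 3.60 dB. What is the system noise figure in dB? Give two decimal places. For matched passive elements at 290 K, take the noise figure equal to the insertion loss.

Convert to linear (a loss of L dB is a gain of −L dB): F_i = 10^(NF_i/10), G_i = 10^(G_i,dB/10)
  Stage 1: F_1 = 10^(1.70/10) = 1.479, G_1 = 10^(21.1/10) = 128.8
  Stage 2: F_2 = 10^(3.60/10) = 2.291, G_2 = 10^(−3.60/10) = 0.4365
Friis cascade:
  F = 1.479 + (2.291 − 1)/128.8 = 1.489
NF = 10 log₁₀(1.489) = 1.73 dB

1.73 dB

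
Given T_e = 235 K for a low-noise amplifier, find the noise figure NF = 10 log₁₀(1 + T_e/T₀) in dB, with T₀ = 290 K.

2.58 dB

F = 1 + T_e/T₀ = 1 + 235/290 = 1.81034
NF = 10 log₁₀(1.81034) = 2.58 dB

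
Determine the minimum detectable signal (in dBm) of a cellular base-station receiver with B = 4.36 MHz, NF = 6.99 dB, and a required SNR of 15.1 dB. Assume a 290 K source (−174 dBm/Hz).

−85.5 dBm

Sensitivity = −174 + 10 log₁₀(B) + NF + SNR_min
= −174 + 66.39 + 6.99 + 15.1
= −85.52 dBm → −85.5 dBm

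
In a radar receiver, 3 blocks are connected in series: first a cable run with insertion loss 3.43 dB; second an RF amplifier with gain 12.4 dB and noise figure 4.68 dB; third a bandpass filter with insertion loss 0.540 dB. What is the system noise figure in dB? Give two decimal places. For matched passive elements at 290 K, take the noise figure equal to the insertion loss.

Convert to linear (a loss of L dB is a gain of −L dB): F_i = 10^(NF_i/10), G_i = 10^(G_i,dB/10)
  Stage 1: F_1 = 10^(3.43/10) = 2.203, G_1 = 10^(−3.43/10) = 0.4539
  Stage 2: F_2 = 10^(4.68/10) = 2.938, G_2 = 10^(12.4/10) = 17.38
  Stage 3: F_3 = 10^(0.540/10) = 1.132, G_3 = 10^(−0.540/10) = 0.8831
Friis cascade:
  F = 2.203 + (2.938 − 1)/0.4539 + (1.132 − 1)/7.889 = 6.488
NF = 10 log₁₀(6.488) = 8.12 dB

8.12 dB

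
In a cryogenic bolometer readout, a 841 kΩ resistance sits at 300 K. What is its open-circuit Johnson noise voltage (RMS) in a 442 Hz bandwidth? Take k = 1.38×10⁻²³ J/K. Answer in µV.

2.48 µV

V_n = √(4kTRB)
4kTRB = 4 × 1.38×10⁻²³ × 300 × 8.41×10⁵ × 4.42×10² = 6.16×10⁻¹² V²
V_n = √(6.16×10⁻¹²) = 2.48×10⁻⁶ V = 2.48 µV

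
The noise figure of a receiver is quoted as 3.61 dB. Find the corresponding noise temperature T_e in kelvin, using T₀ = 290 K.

F = 10^(3.61/10) = 2.29615
T_e = (F − 1)·T₀ = (2.29615 − 1) × 290 = 376 K

376 K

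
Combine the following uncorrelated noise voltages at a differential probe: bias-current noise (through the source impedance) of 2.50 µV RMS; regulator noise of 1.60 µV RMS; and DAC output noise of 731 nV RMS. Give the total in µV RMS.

3.06 µV

Uncorrelated sources add in power (mean-square): V_tot = √(ΣV_i²)
V_tot = √[(2.50×10⁻⁶)² + (1.60×10⁻⁶)² + (7.31×10⁻⁷)²] = 3.06×10⁻⁶ V = 3.06 µV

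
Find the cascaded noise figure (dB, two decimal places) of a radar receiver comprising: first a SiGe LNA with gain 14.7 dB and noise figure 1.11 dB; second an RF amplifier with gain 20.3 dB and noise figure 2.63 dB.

Convert to linear (a loss of L dB is a gain of −L dB): F_i = 10^(NF_i/10), G_i = 10^(G_i,dB/10)
  Stage 1: F_1 = 10^(1.11/10) = 1.291, G_1 = 10^(14.7/10) = 29.51
  Stage 2: F_2 = 10^(2.63/10) = 1.832, G_2 = 10^(20.3/10) = 107.2
Friis cascade:
  F = 1.291 + (1.832 − 1)/29.51 = 1.319
NF = 10 log₁₀(1.319) = 1.20 dB

1.20 dB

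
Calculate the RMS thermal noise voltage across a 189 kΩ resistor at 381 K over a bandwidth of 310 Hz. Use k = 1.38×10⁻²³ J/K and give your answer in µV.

1.11 µV

V_n = √(4kTRB)
4kTRB = 4 × 1.38×10⁻²³ × 381 × 1.89×10⁵ × 3.10×10² = 1.23×10⁻¹² V²
V_n = √(1.23×10⁻¹²) = 1.11×10⁻⁶ V = 1.11 µV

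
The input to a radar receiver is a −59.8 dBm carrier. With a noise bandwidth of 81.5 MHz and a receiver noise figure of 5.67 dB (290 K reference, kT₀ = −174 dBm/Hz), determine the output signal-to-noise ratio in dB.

Noise floor: N = −174 + 10 log₁₀(B) + NF
10 log₁₀(8.15×10⁷) = 79.11 dB
N = −174 + 79.11 + 5.67 = −89.22 dBm
SNR = P_sig − N = −59.8 − (−89.22) = 29.42 dB → 29.4 dB

29.4 dB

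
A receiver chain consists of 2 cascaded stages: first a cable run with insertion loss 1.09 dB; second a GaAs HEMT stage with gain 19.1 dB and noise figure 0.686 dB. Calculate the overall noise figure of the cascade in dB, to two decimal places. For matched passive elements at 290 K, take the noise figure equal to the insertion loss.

Convert to linear (a loss of L dB is a gain of −L dB): F_i = 10^(NF_i/10), G_i = 10^(G_i,dB/10)
  Stage 1: F_1 = 10^(1.09/10) = 1.285, G_1 = 10^(−1.09/10) = 0.7780
  Stage 2: F_2 = 10^(0.686/10) = 1.171, G_2 = 10^(19.1/10) = 81.28
Friis cascade:
  F = 1.285 + (1.171 − 1)/0.7780 = 1.505
NF = 10 log₁₀(1.505) = 1.78 dB

1.78 dB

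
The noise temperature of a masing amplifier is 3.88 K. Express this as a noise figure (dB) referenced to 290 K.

0.058 dB

F = 1 + T_e/T₀ = 1 + 3.88/290 = 1.01338
NF = 10 log₁₀(1.01338) = 0.058 dB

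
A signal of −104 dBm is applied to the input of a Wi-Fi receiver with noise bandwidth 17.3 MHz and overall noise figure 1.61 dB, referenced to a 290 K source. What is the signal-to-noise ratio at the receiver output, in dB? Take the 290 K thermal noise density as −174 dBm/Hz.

Noise floor: N = −174 + 10 log₁₀(B) + NF
10 log₁₀(1.73×10⁷) = 72.38 dB
N = −174 + 72.38 + 1.61 = −100.01 dBm
SNR = P_sig − N = −104 − (−100.01) = −3.99 dB → −4.0 dB

−4.0 dB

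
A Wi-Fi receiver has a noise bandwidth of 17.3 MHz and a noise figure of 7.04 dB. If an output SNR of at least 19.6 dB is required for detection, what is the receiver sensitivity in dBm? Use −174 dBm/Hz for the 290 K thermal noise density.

Sensitivity = −174 + 10 log₁₀(B) + NF + SNR_min
= −174 + 72.38 + 7.04 + 19.6
= −74.98 dBm → −75.0 dBm

−75.0 dBm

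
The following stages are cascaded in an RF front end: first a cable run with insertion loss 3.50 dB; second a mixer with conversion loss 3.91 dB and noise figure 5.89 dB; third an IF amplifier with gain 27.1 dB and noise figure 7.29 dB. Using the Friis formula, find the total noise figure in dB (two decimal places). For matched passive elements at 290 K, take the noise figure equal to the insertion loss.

Convert to linear (a loss of L dB is a gain of −L dB): F_i = 10^(NF_i/10), G_i = 10^(G_i,dB/10)
  Stage 1: F_1 = 10^(3.50/10) = 2.239, G_1 = 10^(−3.50/10) = 0.4467
  Stage 2: F_2 = 10^(5.89/10) = 3.882, G_2 = 10^(−3.91/10) = 0.4064
  Stage 3: F_3 = 10^(7.29/10) = 5.358, G_3 = 10^(27.1/10) = 512.9
Friis cascade:
  F = 2.239 + (3.882 − 1)/0.4467 + (5.358 − 1)/0.1816 = 32.69
NF = 10 log₁₀(32.69) = 15.14 dB

15.14 dB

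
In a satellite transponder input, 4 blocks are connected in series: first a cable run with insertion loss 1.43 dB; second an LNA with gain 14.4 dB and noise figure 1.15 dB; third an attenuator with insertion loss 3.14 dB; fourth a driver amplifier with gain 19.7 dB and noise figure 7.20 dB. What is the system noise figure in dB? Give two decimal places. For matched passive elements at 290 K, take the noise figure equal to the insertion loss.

3.63 dB

Convert to linear (a loss of L dB is a gain of −L dB): F_i = 10^(NF_i/10), G_i = 10^(G_i,dB/10)
  Stage 1: F_1 = 10^(1.43/10) = 1.390, G_1 = 10^(−1.43/10) = 0.7194
  Stage 2: F_2 = 10^(1.15/10) = 1.303, G_2 = 10^(14.4/10) = 27.54
  Stage 3: F_3 = 10^(3.14/10) = 2.061, G_3 = 10^(−3.14/10) = 0.4853
  Stage 4: F_4 = 10^(7.20/10) = 5.248, G_4 = 10^(19.7/10) = 93.33
Friis cascade:
  F = 1.390 + (1.303 − 1)/0.7194 + (2.061 − 1)/19.82 + (5.248 − 1)/9.616 = 2.307
NF = 10 log₁₀(2.307) = 3.63 dB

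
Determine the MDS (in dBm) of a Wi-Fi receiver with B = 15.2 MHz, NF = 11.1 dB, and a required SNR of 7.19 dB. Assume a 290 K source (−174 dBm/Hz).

Sensitivity = −174 + 10 log₁₀(B) + NF + SNR_min
= −174 + 71.82 + 11.1 + 7.19
= −83.89 dBm → −83.9 dBm

−83.9 dBm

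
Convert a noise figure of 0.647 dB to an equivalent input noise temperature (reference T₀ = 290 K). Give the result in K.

F = 10^(0.647/10) = 1.16065
T_e = (F − 1)·T₀ = (1.16065 − 1) × 290 = 46.6 K

46.6 K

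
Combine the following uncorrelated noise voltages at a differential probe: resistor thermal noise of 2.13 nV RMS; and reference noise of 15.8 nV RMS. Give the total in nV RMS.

15.9 nV

Uncorrelated sources add in power (mean-square): V_tot = √(ΣV_i²)
V_tot = √[(2.13×10⁻⁹)² + (1.58×10⁻⁸)²] = 1.59×10⁻⁸ V = 15.9 nV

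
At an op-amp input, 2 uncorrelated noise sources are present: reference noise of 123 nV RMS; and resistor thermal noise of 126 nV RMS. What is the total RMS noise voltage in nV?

Uncorrelated sources add in power (mean-square): V_tot = √(ΣV_i²)
V_tot = √[(1.23×10⁻⁷)² + (1.26×10⁻⁷)²] = 1.76×10⁻⁷ V = 176 nV

176 nV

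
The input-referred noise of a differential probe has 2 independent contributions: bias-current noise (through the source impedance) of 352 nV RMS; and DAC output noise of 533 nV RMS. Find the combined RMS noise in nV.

Uncorrelated sources add in power (mean-square): V_tot = √(ΣV_i²)
V_tot = √[(3.52×10⁻⁷)² + (5.33×10⁻⁷)²] = 6.39×10⁻⁷ V = 639 nV

639 nV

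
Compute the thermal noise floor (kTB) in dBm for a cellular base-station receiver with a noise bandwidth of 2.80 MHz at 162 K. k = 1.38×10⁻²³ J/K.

−112.0 dBm

P_n = kTB = 1.38×10⁻²³ × 162 × 2.80×10⁶ = 6.26×10⁻¹⁵ W
In dBm: 10 log₁₀(6.26×10⁻¹⁵ / 10⁻³) = −112.0 dBm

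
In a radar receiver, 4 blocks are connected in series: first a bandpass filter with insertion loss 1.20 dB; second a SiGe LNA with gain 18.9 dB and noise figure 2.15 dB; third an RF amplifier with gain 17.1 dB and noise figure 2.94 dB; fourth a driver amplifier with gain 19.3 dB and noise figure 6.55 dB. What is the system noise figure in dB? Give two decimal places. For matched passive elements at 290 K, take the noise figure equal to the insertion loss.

Convert to linear (a loss of L dB is a gain of −L dB): F_i = 10^(NF_i/10), G_i = 10^(G_i,dB/10)
  Stage 1: F_1 = 10^(1.20/10) = 1.318, G_1 = 10^(−1.20/10) = 0.7586
  Stage 2: F_2 = 10^(2.15/10) = 1.641, G_2 = 10^(18.9/10) = 77.62
  Stage 3: F_3 = 10^(2.94/10) = 1.968, G_3 = 10^(17.1/10) = 51.29
  Stage 4: F_4 = 10^(6.55/10) = 4.519, G_4 = 10^(19.3/10) = 85.11
Friis cascade:
  F = 1.318 + (1.641 − 1)/0.7586 + (1.968 − 1)/58.88 + (4.519 − 1)/3020 = 2.180
NF = 10 log₁₀(2.180) = 3.39 dB

3.39 dB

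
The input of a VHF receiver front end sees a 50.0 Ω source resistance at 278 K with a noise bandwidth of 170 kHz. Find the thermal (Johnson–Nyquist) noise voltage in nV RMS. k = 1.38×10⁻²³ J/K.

361 nV

V_n = √(4kTRB)
4kTRB = 4 × 1.38×10⁻²³ × 278 × 5.00×10¹ × 1.70×10⁵ = 1.30×10⁻¹³ V²
V_n = √(1.30×10⁻¹³) = 3.61×10⁻⁷ V = 361 nV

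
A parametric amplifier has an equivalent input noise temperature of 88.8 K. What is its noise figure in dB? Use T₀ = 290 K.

1.16 dB

F = 1 + T_e/T₀ = 1 + 88.8/290 = 1.30621
NF = 10 log₁₀(1.30621) = 1.16 dB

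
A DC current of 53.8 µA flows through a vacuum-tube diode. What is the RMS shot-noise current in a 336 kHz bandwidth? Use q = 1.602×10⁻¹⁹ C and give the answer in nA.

2.41 nA

I_n = √(2qI·B)
2qI·B = 2 × 1.602×10⁻¹⁹ × 5.38×10⁻⁵ × 3.36×10⁵ = 5.79×10⁻¹⁸ A²
I_n = √(5.79×10⁻¹⁸) = 2.41×10⁻⁹ A = 2.41 nA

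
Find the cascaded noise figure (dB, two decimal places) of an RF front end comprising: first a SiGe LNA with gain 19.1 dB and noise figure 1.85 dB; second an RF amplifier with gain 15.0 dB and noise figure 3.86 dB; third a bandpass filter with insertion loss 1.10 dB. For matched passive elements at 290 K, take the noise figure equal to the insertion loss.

Convert to linear (a loss of L dB is a gain of −L dB): F_i = 10^(NF_i/10), G_i = 10^(G_i,dB/10)
  Stage 1: F_1 = 10^(1.85/10) = 1.531, G_1 = 10^(19.1/10) = 81.28
  Stage 2: F_2 = 10^(3.86/10) = 2.432, G_2 = 10^(15.0/10) = 31.62
  Stage 3: F_3 = 10^(1.10/10) = 1.288, G_3 = 10^(−1.10/10) = 0.7762
Friis cascade:
  F = 1.531 + (2.432 − 1)/81.28 + (1.288 − 1)/2570 = 1.549
NF = 10 log₁₀(1.549) = 1.90 dB

1.90 dB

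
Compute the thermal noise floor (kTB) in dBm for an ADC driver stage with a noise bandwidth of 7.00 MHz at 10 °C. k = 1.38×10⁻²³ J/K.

−105.6 dBm

T = 10 °C + 273.15 = 283.15 K
P_n = kTB = 1.38×10⁻²³ × 283.15 × 7.00×10⁶ = 2.74×10⁻¹⁴ W
In dBm: 10 log₁₀(2.74×10⁻¹⁴ / 10⁻³) = −105.6 dBm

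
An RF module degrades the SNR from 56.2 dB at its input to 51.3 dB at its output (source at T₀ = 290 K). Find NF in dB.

4.9 dB

NF (dB) = SNR_in(dB) − SNR_out(dB) when the source is at T₀
NF = 56.2 − 51.3 = 4.9 dB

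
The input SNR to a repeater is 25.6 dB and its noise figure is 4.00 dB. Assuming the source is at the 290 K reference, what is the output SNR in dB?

By definition F = SNR_in/SNR_out, so in dB: SNR_out = SNR_in − NF
SNR_out = 25.6 − 4.00 = 21.60 dB

21.60 dB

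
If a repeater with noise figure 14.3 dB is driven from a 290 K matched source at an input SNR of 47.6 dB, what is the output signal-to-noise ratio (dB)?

33.3 dB

By definition F = SNR_in/SNR_out, so in dB: SNR_out = SNR_in − NF
SNR_out = 47.6 − 14.3 = 33.3 dB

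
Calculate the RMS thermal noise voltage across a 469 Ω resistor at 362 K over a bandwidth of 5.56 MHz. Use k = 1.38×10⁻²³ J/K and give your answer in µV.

V_n = √(4kTRB)
4kTRB = 4 × 1.38×10⁻²³ × 362 × 4.69×10² × 5.56×10⁶ = 5.21×10⁻¹¹ V²
V_n = √(5.21×10⁻¹¹) = 7.22×10⁻⁶ V = 7.22 µV

7.22 µV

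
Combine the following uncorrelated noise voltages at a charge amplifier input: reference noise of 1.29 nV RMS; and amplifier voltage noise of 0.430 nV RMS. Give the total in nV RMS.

1.36 nV

Uncorrelated sources add in power (mean-square): V_tot = √(ΣV_i²)
V_tot = √[(1.29×10⁻⁹)² + (4.30×10⁻¹⁰)²] = 1.36×10⁻⁹ V = 1.36 nV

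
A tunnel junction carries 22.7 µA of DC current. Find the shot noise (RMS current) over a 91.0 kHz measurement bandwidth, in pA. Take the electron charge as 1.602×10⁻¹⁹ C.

I_n = √(2qI·B)
2qI·B = 2 × 1.602×10⁻¹⁹ × 2.27×10⁻⁵ × 9.10×10⁴ = 6.62×10⁻¹⁹ A²
I_n = √(6.62×10⁻¹⁹) = 8.14×10⁻¹⁰ A = 814 pA

814 pA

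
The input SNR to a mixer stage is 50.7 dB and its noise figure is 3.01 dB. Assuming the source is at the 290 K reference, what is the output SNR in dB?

By definition F = SNR_in/SNR_out, so in dB: SNR_out = SNR_in − NF
SNR_out = 50.7 − 3.01 = 47.69 dB

47.69 dB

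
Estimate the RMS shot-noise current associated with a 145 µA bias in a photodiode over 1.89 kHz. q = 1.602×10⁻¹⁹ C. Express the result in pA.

296 pA

I_n = √(2qI·B)
2qI·B = 2 × 1.602×10⁻¹⁹ × 1.45×10⁻⁴ × 1.89×10³ = 8.78×10⁻²⁰ A²
I_n = √(8.78×10⁻²⁰) = 2.96×10⁻¹⁰ A = 296 pA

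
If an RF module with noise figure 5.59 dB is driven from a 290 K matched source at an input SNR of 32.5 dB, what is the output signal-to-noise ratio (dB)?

26.91 dB

By definition F = SNR_in/SNR_out, so in dB: SNR_out = SNR_in − NF
SNR_out = 32.5 − 5.59 = 26.91 dB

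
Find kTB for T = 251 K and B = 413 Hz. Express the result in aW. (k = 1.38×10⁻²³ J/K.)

P_n = kTB = 1.38×10⁻²³ × 251 × 4.13×10² = 1.43×10⁻¹⁸ W = 1.43 aW

1.43 aW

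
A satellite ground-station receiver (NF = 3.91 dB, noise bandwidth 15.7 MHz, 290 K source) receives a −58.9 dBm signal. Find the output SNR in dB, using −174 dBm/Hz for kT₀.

39.2 dB

Noise floor: N = −174 + 10 log₁₀(B) + NF
10 log₁₀(1.57×10⁷) = 71.96 dB
N = −174 + 71.96 + 3.91 = −98.13 dBm
SNR = P_sig − N = −58.9 − (−98.13) = 39.23 dB → 39.2 dB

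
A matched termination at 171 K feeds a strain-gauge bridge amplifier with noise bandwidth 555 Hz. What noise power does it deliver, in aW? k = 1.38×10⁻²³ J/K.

P_n = kTB = 1.38×10⁻²³ × 171 × 5.55×10² = 1.31×10⁻¹⁸ W = 1.31 aW

1.31 aW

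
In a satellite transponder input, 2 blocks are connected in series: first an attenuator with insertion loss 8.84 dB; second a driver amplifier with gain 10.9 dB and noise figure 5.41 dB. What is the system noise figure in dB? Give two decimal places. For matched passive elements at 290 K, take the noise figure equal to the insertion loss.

Convert to linear (a loss of L dB is a gain of −L dB): F_i = 10^(NF_i/10), G_i = 10^(G_i,dB/10)
  Stage 1: F_1 = 10^(8.84/10) = 7.656, G_1 = 10^(−8.84/10) = 0.1306
  Stage 2: F_2 = 10^(5.41/10) = 3.475, G_2 = 10^(10.9/10) = 12.30
Friis cascade:
  F = 7.656 + (3.475 − 1)/0.1306 = 26.61
NF = 10 log₁₀(26.61) = 14.25 dB

14.25 dB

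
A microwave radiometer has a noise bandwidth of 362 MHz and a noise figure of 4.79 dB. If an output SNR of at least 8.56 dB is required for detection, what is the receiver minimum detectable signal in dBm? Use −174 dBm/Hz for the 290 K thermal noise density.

Sensitivity = −174 + 10 log₁₀(B) + NF + SNR_min
= −174 + 85.59 + 4.79 + 8.56
= −75.06 dBm → −75.1 dBm

−75.1 dBm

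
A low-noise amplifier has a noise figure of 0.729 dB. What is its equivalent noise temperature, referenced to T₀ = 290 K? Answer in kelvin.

53.0 K

F = 10^(0.729/10) = 1.18277
T_e = (F − 1)·T₀ = (1.18277 − 1) × 290 = 53.0 K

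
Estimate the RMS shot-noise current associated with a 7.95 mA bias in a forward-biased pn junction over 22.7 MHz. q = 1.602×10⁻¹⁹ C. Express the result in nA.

I_n = √(2qI·B)
2qI·B = 2 × 1.602×10⁻¹⁹ × 7.95×10⁻³ × 2.27×10⁷ = 5.78×10⁻¹⁴ A²
I_n = √(5.78×10⁻¹⁴) = 2.40×10⁻⁷ A = 240 nA

240 nA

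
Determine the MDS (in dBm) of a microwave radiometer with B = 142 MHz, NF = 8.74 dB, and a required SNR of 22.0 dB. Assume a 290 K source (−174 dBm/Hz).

−61.7 dBm

Sensitivity = −174 + 10 log₁₀(B) + NF + SNR_min
= −174 + 81.52 + 8.74 + 22.0
= −61.74 dBm → −61.7 dBm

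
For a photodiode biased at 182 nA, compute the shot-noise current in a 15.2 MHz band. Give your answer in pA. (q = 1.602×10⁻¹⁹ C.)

I_n = √(2qI·B)
2qI·B = 2 × 1.602×10⁻¹⁹ × 1.82×10⁻⁷ × 1.52×10⁷ = 8.86×10⁻¹⁹ A²
I_n = √(8.86×10⁻¹⁹) = 9.41×10⁻¹⁰ A = 941 pA

941 pA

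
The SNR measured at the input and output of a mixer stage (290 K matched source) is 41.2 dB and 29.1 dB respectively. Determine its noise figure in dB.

12.1 dB

NF (dB) = SNR_in(dB) − SNR_out(dB) when the source is at T₀
NF = 41.2 − 29.1 = 12.1 dB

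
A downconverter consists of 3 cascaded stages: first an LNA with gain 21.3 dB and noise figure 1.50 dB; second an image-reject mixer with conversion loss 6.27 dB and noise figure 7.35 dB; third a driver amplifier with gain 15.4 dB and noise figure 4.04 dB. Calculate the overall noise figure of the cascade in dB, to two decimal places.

1.74 dB

Convert to linear (a loss of L dB is a gain of −L dB): F_i = 10^(NF_i/10), G_i = 10^(G_i,dB/10)
  Stage 1: F_1 = 10^(1.50/10) = 1.413, G_1 = 10^(21.3/10) = 134.9
  Stage 2: F_2 = 10^(7.35/10) = 5.433, G_2 = 10^(−6.27/10) = 0.2360
  Stage 3: F_3 = 10^(4.04/10) = 2.535, G_3 = 10^(15.4/10) = 34.67
Friis cascade:
  F = 1.413 + (5.433 − 1)/134.9 + (2.535 − 1)/31.84 = 1.494
NF = 10 log₁₀(1.494) = 1.74 dB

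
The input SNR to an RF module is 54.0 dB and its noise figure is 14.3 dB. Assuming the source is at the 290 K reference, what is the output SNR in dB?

39.7 dB

By definition F = SNR_in/SNR_out, so in dB: SNR_out = SNR_in − NF
SNR_out = 54.0 − 14.3 = 39.7 dB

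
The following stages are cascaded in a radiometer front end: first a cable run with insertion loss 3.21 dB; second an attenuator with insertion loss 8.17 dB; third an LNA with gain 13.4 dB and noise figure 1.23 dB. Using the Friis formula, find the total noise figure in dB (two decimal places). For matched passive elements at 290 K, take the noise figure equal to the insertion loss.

12.61 dB

Convert to linear (a loss of L dB is a gain of −L dB): F_i = 10^(NF_i/10), G_i = 10^(G_i,dB/10)
  Stage 1: F_1 = 10^(3.21/10) = 2.094, G_1 = 10^(−3.21/10) = 0.4775
  Stage 2: F_2 = 10^(8.17/10) = 6.561, G_2 = 10^(−8.17/10) = 0.1524
  Stage 3: F_3 = 10^(1.23/10) = 1.327, G_3 = 10^(13.4/10) = 21.88
Friis cascade:
  F = 2.094 + (6.561 − 1)/0.4775 + (1.327 − 1)/0.07278 = 18.24
NF = 10 log₁₀(18.24) = 12.61 dB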